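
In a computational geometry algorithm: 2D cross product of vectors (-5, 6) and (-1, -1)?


u x v = u_x*v_y - u_y*v_x = (-5)*(-1) - 6*(-1)
= 5 - (-6) = 11

11


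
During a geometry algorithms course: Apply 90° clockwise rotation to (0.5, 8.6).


90° CW: (x,y) -> (y, -x)
(0.5,8.6) -> (8.6, -0.5)

(8.6, -0.5)


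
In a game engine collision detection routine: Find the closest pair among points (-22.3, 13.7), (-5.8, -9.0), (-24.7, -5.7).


d(P0,P1) = 28.0631, d(P0,P2) = 19.5479, d(P1,P2) = 19.1859
Closest: P1 and P2

Closest pair: (-5.8, -9.0) and (-24.7, -5.7), distance = 19.1859


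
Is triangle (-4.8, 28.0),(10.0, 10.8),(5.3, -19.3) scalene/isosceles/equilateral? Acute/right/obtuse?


Side lengths squared: AB^2=514.88, BC^2=928.1, CA^2=2339.3
Sorted: [514.88, 928.1, 2339.3]
By sides: Scalene, By angles: Obtuse

Scalene, Obtuse


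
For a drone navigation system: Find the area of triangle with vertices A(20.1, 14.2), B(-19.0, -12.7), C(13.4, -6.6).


Area = |x_A(y_B-y_C) + x_B(y_C-y_A) + x_C(y_A-y_B)|/2
= |(-122.61) + 395.2 + 360.46|/2
= 633.05/2 = 316.525

316.525


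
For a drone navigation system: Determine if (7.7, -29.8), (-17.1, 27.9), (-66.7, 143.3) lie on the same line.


Cross product: ((-17.1)-7.7)*(143.3-(-29.8)) - (27.9-(-29.8))*((-66.7)-7.7)
= 0

Yes, collinear


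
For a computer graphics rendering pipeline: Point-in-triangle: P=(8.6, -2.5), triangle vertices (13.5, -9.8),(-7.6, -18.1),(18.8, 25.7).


Cross products: AB x AP = -194.7, BC x BP = -297.72, CA x CP = -212.64
All same sign? yes

Yes, inside


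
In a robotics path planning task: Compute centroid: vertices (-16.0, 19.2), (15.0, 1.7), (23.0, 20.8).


Centroid = ((x_A+x_B+x_C)/3, (y_A+y_B+y_C)/3)
= (((-16)+15+23)/3, (19.2+1.7+20.8)/3)
= (7.3333, 13.9)

(7.3333, 13.9)


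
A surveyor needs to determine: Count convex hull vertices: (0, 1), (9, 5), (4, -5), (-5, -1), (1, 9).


Convex hull vertices (CCW): (-5, -1), (4, -5), (9, 5), (1, 9)
Count = 4

4


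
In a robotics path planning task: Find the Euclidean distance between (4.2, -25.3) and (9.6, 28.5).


dx=5.4, dy=53.8
d^2 = 5.4^2 + 53.8^2 = 2923.6
d = sqrt(2923.6) = 54.0703

54.0703


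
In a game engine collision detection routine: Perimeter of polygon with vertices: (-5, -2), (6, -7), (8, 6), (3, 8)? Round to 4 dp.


Sides: (-5, -2)->(6, -7): sqrt(146) = 12.083046, (6, -7)->(8, 6): sqrt(173) = 13.152946, (8, 6)->(3, 8): sqrt(29) = 5.385165, (3, 8)->(-5, -2): sqrt(164) = 12.806248
Sum = 43.427405
Perimeter = 43.4274

43.4274


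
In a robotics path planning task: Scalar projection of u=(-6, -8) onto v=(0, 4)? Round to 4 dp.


u.v = -32, |v| = sqrt(16) = 4
Scalar projection = u.v / |v| = -32 / sqrt(16) = -8

-8


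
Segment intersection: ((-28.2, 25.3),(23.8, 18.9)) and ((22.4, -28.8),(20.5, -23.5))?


Cross products: d1=165.39, d2=-98.05, d3=-2489.36, d4=-2225.92
d1*d2 < 0 and d3*d4 < 0? no

No, they don't intersect


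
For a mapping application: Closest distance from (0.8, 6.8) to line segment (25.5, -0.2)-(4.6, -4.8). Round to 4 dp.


Project P onto AB: t = 1 (clamped to [0,1])
Closest point on segment: (4.6, -4.8)
Distance: 12.2066

12.2066


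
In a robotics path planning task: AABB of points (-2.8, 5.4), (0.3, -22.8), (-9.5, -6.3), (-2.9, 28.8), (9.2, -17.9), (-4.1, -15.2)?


x range: [-9.5, 9.2]
y range: [-22.8, 28.8]
Bounding box: (-9.5,-22.8) to (9.2,28.8)

(-9.5,-22.8) to (9.2,28.8)


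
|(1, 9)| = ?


|u| = sqrt(1^2 + 9^2) = sqrt(82) = 9.0554

9.0554


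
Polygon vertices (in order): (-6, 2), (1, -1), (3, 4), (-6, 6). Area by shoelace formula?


Shoelace sum: ((-6)*(-1) - 1*2) + (1*4 - 3*(-1)) + (3*6 - (-6)*4) + ((-6)*2 - (-6)*6)
= 77
Area = |77|/2 = 38.5

38.5


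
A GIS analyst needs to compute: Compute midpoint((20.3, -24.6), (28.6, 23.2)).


M = ((20.3+28.6)/2, ((-24.6)+23.2)/2)
= (24.45, -0.7)

(24.45, -0.7)


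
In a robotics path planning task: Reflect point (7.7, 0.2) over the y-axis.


Reflection over y-axis: (x,y) -> (-x,y)
(7.7, 0.2) -> (-7.7, 0.2)

(-7.7, 0.2)


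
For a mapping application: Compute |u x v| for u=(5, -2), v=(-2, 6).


|u x v| = |5*6 - (-2)*(-2)|
= |30 - 4| = 26

26


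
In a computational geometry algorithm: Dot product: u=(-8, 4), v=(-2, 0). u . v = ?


u . v = u_x*v_x + u_y*v_y = (-8)*(-2) + 4*0
= 16 + 0 = 16

16


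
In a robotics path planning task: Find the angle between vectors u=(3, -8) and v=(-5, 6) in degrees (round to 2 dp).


u.v = -63, |u| = sqrt(73) = 8.544, |v| = sqrt(61) = 7.8102
cos(theta) = u.v/(|u||v|) = -63/sqrt(4453) = -0.944092
theta = acos(-0.944092) = 160.75 degrees

160.75 degrees


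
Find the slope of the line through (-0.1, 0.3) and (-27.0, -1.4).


slope = (y2-y1)/(x2-x1) = ((-1.4)-0.3)/((-27)-(-0.1)) = (-1.7)/(-26.9) = 0.0632

0.0632


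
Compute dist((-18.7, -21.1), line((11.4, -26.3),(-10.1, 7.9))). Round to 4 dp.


|cross product| = 917.62
|line direction| = sqrt(1631.89) = 40.3967
Distance = 917.62/sqrt(1631.89) = 22.7152

22.7152


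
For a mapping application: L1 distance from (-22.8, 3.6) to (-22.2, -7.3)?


|(-22.8)-(-22.2)| + |3.6-(-7.3)| = 0.6 + 10.9 = 11.5

11.5


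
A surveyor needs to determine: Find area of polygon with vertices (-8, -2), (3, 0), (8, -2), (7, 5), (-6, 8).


Shoelace sum: ((-8)*0 - 3*(-2)) + (3*(-2) - 8*0) + (8*5 - 7*(-2)) + (7*8 - (-6)*5) + ((-6)*(-2) - (-8)*8)
= 216
Area = |216|/2 = 108

108


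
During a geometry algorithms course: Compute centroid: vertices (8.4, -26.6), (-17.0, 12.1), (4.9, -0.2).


Centroid = ((x_A+x_B+x_C)/3, (y_A+y_B+y_C)/3)
= ((8.4+(-17)+4.9)/3, ((-26.6)+12.1+(-0.2))/3)
= (-1.2333, -4.9)

(-1.2333, -4.9)


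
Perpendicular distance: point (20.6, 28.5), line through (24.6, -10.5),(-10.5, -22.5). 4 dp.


|cross product| = 1416.9
|line direction| = sqrt(1376.01) = 37.0946
Distance = 1416.9/sqrt(1376.01) = 38.1969

38.1969


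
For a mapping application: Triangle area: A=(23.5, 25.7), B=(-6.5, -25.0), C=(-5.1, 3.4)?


Area = |x_A(y_B-y_C) + x_B(y_C-y_A) + x_C(y_A-y_B)|/2
= |(-667.4) + 144.95 + (-258.57)|/2
= 781.02/2 = 390.51

390.51


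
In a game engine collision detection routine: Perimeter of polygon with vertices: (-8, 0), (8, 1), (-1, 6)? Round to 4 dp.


Sides: (-8, 0)->(8, 1): sqrt(257) = 16.03122, (8, 1)->(-1, 6): sqrt(106) = 10.29563, (-1, 6)->(-8, 0): sqrt(85) = 9.219544
Sum = 35.546394
Perimeter = 35.5464

35.5464


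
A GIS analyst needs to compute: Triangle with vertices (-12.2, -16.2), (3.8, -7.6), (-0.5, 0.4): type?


Side lengths squared: AB^2=329.96, BC^2=82.49, CA^2=412.45
Sorted: [82.49, 329.96, 412.45]
By sides: Scalene, By angles: Right

Scalene, Right


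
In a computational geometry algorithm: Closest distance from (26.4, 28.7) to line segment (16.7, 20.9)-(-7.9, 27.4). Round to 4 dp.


Project P onto AB: t = 0 (clamped to [0,1])
Closest point on segment: (16.7, 20.9)
Distance: 12.4471

12.4471


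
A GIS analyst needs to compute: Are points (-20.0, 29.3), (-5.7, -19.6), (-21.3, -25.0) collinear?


Cross product: ((-5.7)-(-20))*((-25)-29.3) - ((-19.6)-29.3)*((-21.3)-(-20))
= -840.06

No, not collinear


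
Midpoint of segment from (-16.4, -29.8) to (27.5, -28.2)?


M = (((-16.4)+27.5)/2, ((-29.8)+(-28.2))/2)
= (5.55, -29)

(5.55, -29)


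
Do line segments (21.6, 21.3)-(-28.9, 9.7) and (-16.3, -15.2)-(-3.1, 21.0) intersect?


Cross products: d1=-890.18, d2=784.8, d3=1403.61, d4=-271.37
d1*d2 < 0 and d3*d4 < 0? yes

Yes, they intersect


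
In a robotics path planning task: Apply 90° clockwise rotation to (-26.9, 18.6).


90° CW: (x,y) -> (y, -x)
(-26.9,18.6) -> (18.6, 26.9)

(18.6, 26.9)


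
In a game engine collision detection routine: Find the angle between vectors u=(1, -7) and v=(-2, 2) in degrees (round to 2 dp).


u.v = -16, |u| = sqrt(50) = 7.0711, |v| = sqrt(8) = 2.8284
cos(theta) = u.v/(|u||v|) = -16/sqrt(400) = -0.8
theta = acos(-0.8) = 143.13 degrees

143.13 degrees


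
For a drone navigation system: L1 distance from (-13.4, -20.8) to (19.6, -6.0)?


|(-13.4)-19.6| + |(-20.8)-(-6)| = 33 + 14.8 = 47.8

47.8


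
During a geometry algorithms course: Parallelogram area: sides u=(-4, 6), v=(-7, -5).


|u x v| = |(-4)*(-5) - 6*(-7)|
= |20 - (-42)| = 62

62


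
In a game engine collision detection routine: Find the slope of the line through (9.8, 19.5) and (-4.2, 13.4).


slope = (y2-y1)/(x2-x1) = (13.4-19.5)/((-4.2)-9.8) = (-6.1)/(-14) = 0.4357

0.4357


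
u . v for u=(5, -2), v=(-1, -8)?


u . v = u_x*v_x + u_y*v_y = 5*(-1) + (-2)*(-8)
= (-5) + 16 = 11

11


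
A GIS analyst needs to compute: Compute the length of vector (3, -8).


|u| = sqrt(3^2 + (-8)^2) = sqrt(73) = 8.544

8.544


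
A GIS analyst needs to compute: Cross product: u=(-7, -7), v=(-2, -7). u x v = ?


u x v = u_x*v_y - u_y*v_x = (-7)*(-7) - (-7)*(-2)
= 49 - 14 = 35

35


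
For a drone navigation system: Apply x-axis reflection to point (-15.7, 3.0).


Reflection over x-axis: (x,y) -> (x,-y)
(-15.7, 3) -> (-15.7, -3)

(-15.7, -3)


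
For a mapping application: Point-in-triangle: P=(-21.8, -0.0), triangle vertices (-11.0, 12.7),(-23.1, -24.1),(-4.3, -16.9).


Cross products: AB x AP = -243.77, BC x BP = 443.72, CA x CP = 404.77
All same sign? no

No, outside


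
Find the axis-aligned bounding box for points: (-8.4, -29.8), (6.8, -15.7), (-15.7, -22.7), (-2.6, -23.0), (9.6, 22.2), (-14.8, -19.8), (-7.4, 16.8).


x range: [-15.7, 9.6]
y range: [-29.8, 22.2]
Bounding box: (-15.7,-29.8) to (9.6,22.2)

(-15.7,-29.8) to (9.6,22.2)


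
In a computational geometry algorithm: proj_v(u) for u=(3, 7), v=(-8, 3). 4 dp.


u.v = -3, |v| = sqrt(73) = 8.544
Scalar projection = u.v / |v| = -3 / sqrt(73) = -0.3511

-0.3511


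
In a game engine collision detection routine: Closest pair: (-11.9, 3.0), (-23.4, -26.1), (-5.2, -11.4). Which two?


d(P0,P1) = 31.2899, d(P0,P2) = 15.8824, d(P1,P2) = 23.3951
Closest: P0 and P2

Closest pair: (-11.9, 3.0) and (-5.2, -11.4), distance = 15.8824


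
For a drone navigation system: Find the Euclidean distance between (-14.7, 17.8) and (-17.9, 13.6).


dx=-3.2, dy=-4.2
d^2 = (-3.2)^2 + (-4.2)^2 = 27.88
d = sqrt(27.88) = 5.2802

5.2802


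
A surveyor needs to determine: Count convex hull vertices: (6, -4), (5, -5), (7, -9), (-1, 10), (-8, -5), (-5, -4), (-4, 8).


Convex hull vertices (CCW): (-8, -5), (7, -9), (6, -4), (-1, 10), (-4, 8)
Count = 5

5


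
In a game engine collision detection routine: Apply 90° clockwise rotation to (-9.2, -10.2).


90° CW: (x,y) -> (y, -x)
(-9.2,-10.2) -> (-10.2, 9.2)

(-10.2, 9.2)


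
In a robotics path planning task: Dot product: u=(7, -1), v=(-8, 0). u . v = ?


u . v = u_x*v_x + u_y*v_y = 7*(-8) + (-1)*0
= (-56) + 0 = -56

-56


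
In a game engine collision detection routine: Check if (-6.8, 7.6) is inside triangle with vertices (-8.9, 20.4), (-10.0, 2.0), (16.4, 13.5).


Cross products: AB x AP = 52.72, BC x BP = 111.04, CA x CP = 309.35
All same sign? yes

Yes, inside


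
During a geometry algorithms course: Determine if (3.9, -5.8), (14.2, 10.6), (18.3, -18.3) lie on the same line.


Cross product: (14.2-3.9)*((-18.3)-(-5.8)) - (10.6-(-5.8))*(18.3-3.9)
= -364.91

No, not collinear


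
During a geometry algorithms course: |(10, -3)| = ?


|u| = sqrt(10^2 + (-3)^2) = sqrt(109) = 10.4403

10.4403


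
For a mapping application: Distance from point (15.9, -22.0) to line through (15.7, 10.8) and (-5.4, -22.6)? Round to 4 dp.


|cross product| = 698.76
|line direction| = sqrt(1560.77) = 39.5066
Distance = 698.76/sqrt(1560.77) = 17.6872

17.6872


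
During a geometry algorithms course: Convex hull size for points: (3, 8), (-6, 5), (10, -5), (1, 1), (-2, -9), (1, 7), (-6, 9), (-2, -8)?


Convex hull vertices (CCW): (-6, 5), (-2, -9), (10, -5), (3, 8), (-6, 9)
Count = 5

5


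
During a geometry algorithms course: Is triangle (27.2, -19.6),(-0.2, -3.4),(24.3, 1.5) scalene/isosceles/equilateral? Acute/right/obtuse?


Side lengths squared: AB^2=1013.2, BC^2=624.26, CA^2=453.62
Sorted: [453.62, 624.26, 1013.2]
By sides: Scalene, By angles: Acute

Scalene, Acute


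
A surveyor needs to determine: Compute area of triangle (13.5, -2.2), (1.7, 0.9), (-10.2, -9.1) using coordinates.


Area = |x_A(y_B-y_C) + x_B(y_C-y_A) + x_C(y_A-y_B)|/2
= |135 + (-11.73) + 31.62|/2
= 154.89/2 = 77.445

77.445


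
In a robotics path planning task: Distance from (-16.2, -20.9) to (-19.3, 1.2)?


dx=-3.1, dy=22.1
d^2 = (-3.1)^2 + 22.1^2 = 498.02
d = sqrt(498.02) = 22.3164

22.3164


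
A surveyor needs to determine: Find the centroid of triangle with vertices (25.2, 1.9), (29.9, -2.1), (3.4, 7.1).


Centroid = ((x_A+x_B+x_C)/3, (y_A+y_B+y_C)/3)
= ((25.2+29.9+3.4)/3, (1.9+(-2.1)+7.1)/3)
= (19.5, 2.3)

(19.5, 2.3)


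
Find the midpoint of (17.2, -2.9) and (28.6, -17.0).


M = ((17.2+28.6)/2, ((-2.9)+(-17))/2)
= (22.9, -9.95)

(22.9, -9.95)


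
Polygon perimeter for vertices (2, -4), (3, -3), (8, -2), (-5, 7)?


Sides: (2, -4)->(3, -3): sqrt(2) = 1.414214, (3, -3)->(8, -2): sqrt(26) = 5.09902, (8, -2)->(-5, 7): sqrt(250) = 15.811388, (-5, 7)->(2, -4): sqrt(170) = 13.038405
Sum = 35.363027
Perimeter = 35.363

35.363


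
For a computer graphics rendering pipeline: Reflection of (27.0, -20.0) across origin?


Reflection over origin: (x,y) -> (-x,-y)
(27, -20) -> (-27, 20)

(-27, 20)


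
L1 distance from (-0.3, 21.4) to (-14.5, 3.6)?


|(-0.3)-(-14.5)| + |21.4-3.6| = 14.2 + 17.8 = 32

32


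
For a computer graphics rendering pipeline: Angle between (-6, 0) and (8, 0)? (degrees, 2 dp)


u.v = -48, |u| = sqrt(36) = 6, |v| = sqrt(64) = 8
cos(theta) = u.v/(|u||v|) = -48/sqrt(2304) = -1
theta = acos(-1) = 180 degrees

180 degrees


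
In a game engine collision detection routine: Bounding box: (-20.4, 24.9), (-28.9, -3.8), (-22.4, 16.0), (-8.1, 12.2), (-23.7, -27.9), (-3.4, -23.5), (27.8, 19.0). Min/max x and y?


x range: [-28.9, 27.8]
y range: [-27.9, 24.9]
Bounding box: (-28.9,-27.9) to (27.8,24.9)

(-28.9,-27.9) to (27.8,24.9)


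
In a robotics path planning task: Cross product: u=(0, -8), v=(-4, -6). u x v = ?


u x v = u_x*v_y - u_y*v_x = 0*(-6) - (-8)*(-4)
= 0 - 32 = -32

-32


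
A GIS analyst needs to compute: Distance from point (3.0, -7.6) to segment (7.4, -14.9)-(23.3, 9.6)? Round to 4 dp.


Project P onto AB: t = 0.1276 (clamped to [0,1])
Closest point on segment: (9.4296, -11.7727)
Distance: 7.6649

7.6649


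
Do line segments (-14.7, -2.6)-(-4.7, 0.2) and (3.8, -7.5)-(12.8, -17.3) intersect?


Cross products: d1=-137.2, d2=-14, d3=-100.8, d4=-224
d1*d2 < 0 and d3*d4 < 0? no

No, they don't intersect


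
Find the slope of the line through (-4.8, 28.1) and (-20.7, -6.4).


slope = (y2-y1)/(x2-x1) = ((-6.4)-28.1)/((-20.7)-(-4.8)) = (-34.5)/(-15.9) = 2.1698

2.1698


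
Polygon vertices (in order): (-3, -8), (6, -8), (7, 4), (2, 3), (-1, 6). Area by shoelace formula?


Shoelace sum: ((-3)*(-8) - 6*(-8)) + (6*4 - 7*(-8)) + (7*3 - 2*4) + (2*6 - (-1)*3) + ((-1)*(-8) - (-3)*6)
= 206
Area = |206|/2 = 103

103


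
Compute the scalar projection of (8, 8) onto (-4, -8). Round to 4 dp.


u.v = -96, |v| = sqrt(80) = 8.9443
Scalar projection = u.v / |v| = -96 / sqrt(80) = -10.7331

-10.7331


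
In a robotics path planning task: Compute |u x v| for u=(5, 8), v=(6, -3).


|u x v| = |5*(-3) - 8*6|
= |(-15) - 48| = 63

63


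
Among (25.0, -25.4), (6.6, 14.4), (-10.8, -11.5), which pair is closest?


d(P0,P1) = 43.8475, d(P0,P2) = 38.4038, d(P1,P2) = 31.2021
Closest: P1 and P2

Closest pair: (6.6, 14.4) and (-10.8, -11.5), distance = 31.2021


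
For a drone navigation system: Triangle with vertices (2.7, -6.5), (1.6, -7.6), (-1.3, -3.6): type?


Side lengths squared: AB^2=2.42, BC^2=24.41, CA^2=24.41
Sorted: [2.42, 24.41, 24.41]
By sides: Isosceles, By angles: Acute

Isosceles, Acute


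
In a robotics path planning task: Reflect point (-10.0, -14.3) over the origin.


Reflection over origin: (x,y) -> (-x,-y)
(-10, -14.3) -> (10, 14.3)

(10, 14.3)


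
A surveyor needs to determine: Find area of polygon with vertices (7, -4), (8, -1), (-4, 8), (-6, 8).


Shoelace sum: (7*(-1) - 8*(-4)) + (8*8 - (-4)*(-1)) + ((-4)*8 - (-6)*8) + ((-6)*(-4) - 7*8)
= 69
Area = |69|/2 = 34.5

34.5


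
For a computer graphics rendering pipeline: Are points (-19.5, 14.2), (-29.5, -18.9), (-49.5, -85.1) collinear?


Cross product: ((-29.5)-(-19.5))*((-85.1)-14.2) - ((-18.9)-14.2)*((-49.5)-(-19.5))
= 0

Yes, collinear


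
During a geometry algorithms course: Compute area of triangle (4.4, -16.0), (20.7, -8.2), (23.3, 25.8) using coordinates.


Area = |x_A(y_B-y_C) + x_B(y_C-y_A) + x_C(y_A-y_B)|/2
= |(-149.6) + 865.26 + (-181.74)|/2
= 533.92/2 = 266.96

266.96


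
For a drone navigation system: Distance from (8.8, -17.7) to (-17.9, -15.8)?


dx=-26.7, dy=1.9
d^2 = (-26.7)^2 + 1.9^2 = 716.5
d = sqrt(716.5) = 26.7675

26.7675


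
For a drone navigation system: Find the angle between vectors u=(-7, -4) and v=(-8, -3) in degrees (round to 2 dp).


u.v = 68, |u| = sqrt(65) = 8.0623, |v| = sqrt(73) = 8.544
cos(theta) = u.v/(|u||v|) = 68/sqrt(4745) = 0.987167
theta = acos(0.987167) = 9.19 degrees

9.19 degrees


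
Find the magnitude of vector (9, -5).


|u| = sqrt(9^2 + (-5)^2) = sqrt(106) = 10.2956

10.2956


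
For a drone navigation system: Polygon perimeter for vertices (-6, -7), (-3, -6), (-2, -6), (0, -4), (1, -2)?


Sides: (-6, -7)->(-3, -6): sqrt(10) = 3.162278, (-3, -6)->(-2, -6): sqrt(1) = 1, (-2, -6)->(0, -4): sqrt(8) = 2.828427, (0, -4)->(1, -2): sqrt(5) = 2.236068, (1, -2)->(-6, -7): sqrt(74) = 8.602325
Sum = 17.829098
Perimeter = 17.8291

17.8291


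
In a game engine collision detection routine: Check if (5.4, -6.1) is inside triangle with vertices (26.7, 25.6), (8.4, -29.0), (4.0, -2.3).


Cross products: AB x AP = -582.87, BC x BP = -20.66, CA x CP = -125.32
All same sign? yes

Yes, inside


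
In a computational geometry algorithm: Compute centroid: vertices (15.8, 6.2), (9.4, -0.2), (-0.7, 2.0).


Centroid = ((x_A+x_B+x_C)/3, (y_A+y_B+y_C)/3)
= ((15.8+9.4+(-0.7))/3, (6.2+(-0.2)+2)/3)
= (8.1667, 2.6667)

(8.1667, 2.6667)


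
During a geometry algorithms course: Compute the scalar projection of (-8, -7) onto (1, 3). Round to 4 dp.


u.v = -29, |v| = sqrt(10) = 3.1623
Scalar projection = u.v / |v| = -29 / sqrt(10) = -9.1706

-9.1706


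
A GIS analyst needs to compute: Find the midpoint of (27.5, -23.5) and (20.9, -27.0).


M = ((27.5+20.9)/2, ((-23.5)+(-27))/2)
= (24.2, -25.25)

(24.2, -25.25)


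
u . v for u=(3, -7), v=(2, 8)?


u . v = u_x*v_x + u_y*v_y = 3*2 + (-7)*8
= 6 + (-56) = -50

-50


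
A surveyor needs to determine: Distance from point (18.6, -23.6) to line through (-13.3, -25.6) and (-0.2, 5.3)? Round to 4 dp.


|cross product| = 959.51
|line direction| = sqrt(1126.42) = 33.5622
Distance = 959.51/sqrt(1126.42) = 28.589

28.589


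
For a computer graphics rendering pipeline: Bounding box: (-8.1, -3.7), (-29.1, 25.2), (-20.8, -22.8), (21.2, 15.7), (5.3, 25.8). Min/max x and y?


x range: [-29.1, 21.2]
y range: [-22.8, 25.8]
Bounding box: (-29.1,-22.8) to (21.2,25.8)

(-29.1,-22.8) to (21.2,25.8)


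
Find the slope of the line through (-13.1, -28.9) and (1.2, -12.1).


slope = (y2-y1)/(x2-x1) = ((-12.1)-(-28.9))/(1.2-(-13.1)) = 16.8/14.3 = 1.1748

1.1748


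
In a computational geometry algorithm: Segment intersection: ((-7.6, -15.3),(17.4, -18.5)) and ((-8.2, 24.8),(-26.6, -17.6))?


Cross products: d1=763.28, d2=1882.16, d3=1000.58, d4=-118.3
d1*d2 < 0 and d3*d4 < 0? no

No, they don't intersect


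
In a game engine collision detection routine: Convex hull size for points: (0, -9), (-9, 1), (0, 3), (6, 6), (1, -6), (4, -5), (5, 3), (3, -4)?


Convex hull vertices (CCW): (-9, 1), (0, -9), (4, -5), (6, 6)
Count = 4

4


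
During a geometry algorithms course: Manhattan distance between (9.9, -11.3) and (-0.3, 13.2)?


|9.9-(-0.3)| + |(-11.3)-13.2| = 10.2 + 24.5 = 34.7

34.7


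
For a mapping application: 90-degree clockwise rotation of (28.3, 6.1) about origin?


90° CW: (x,y) -> (y, -x)
(28.3,6.1) -> (6.1, -28.3)

(6.1, -28.3)


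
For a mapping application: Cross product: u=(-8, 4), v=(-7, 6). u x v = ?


u x v = u_x*v_y - u_y*v_x = (-8)*6 - 4*(-7)
= (-48) - (-28) = -20

-20


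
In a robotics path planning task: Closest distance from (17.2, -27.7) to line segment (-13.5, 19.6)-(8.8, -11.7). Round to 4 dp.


Project P onto AB: t = 1 (clamped to [0,1])
Closest point on segment: (8.8, -11.7)
Distance: 18.071

18.071


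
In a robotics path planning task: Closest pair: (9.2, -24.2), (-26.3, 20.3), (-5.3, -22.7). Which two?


d(P0,P1) = 56.9254, d(P0,P2) = 14.5774, d(P1,P2) = 47.8539
Closest: P0 and P2

Closest pair: (9.2, -24.2) and (-5.3, -22.7), distance = 14.5774


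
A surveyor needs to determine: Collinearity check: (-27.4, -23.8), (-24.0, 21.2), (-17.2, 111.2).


Cross product: ((-24)-(-27.4))*(111.2-(-23.8)) - (21.2-(-23.8))*((-17.2)-(-27.4))
= 0

Yes, collinear


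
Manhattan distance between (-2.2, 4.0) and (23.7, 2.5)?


|(-2.2)-23.7| + |4-2.5| = 25.9 + 1.5 = 27.4

27.4


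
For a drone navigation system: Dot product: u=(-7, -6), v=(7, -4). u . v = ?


u . v = u_x*v_x + u_y*v_y = (-7)*7 + (-6)*(-4)
= (-49) + 24 = -25

-25


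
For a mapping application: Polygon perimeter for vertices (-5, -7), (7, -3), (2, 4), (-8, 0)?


Sides: (-5, -7)->(7, -3): sqrt(160) = 12.649111, (7, -3)->(2, 4): sqrt(74) = 8.602325, (2, 4)->(-8, 0): sqrt(116) = 10.77033, (-8, 0)->(-5, -7): sqrt(58) = 7.615773
Sum = 39.637539
Perimeter = 39.6375

39.6375


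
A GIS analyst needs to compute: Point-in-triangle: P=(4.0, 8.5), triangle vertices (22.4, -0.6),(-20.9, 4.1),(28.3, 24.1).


Cross products: AB x AP = -307.55, BC x BP = -281.52, CA x CP = -508.17
All same sign? yes

Yes, inside


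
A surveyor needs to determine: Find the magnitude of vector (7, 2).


|u| = sqrt(7^2 + 2^2) = sqrt(53) = 7.2801

7.2801


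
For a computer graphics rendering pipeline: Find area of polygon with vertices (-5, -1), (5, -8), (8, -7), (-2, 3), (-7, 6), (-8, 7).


Shoelace sum: ((-5)*(-8) - 5*(-1)) + (5*(-7) - 8*(-8)) + (8*3 - (-2)*(-7)) + ((-2)*6 - (-7)*3) + ((-7)*7 - (-8)*6) + ((-8)*(-1) - (-5)*7)
= 135
Area = |135|/2 = 67.5

67.5


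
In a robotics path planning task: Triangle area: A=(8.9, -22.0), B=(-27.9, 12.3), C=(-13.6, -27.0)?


Area = |x_A(y_B-y_C) + x_B(y_C-y_A) + x_C(y_A-y_B)|/2
= |349.77 + 139.5 + 466.48|/2
= 955.75/2 = 477.875

477.875


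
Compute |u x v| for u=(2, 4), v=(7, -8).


|u x v| = |2*(-8) - 4*7|
= |(-16) - 28| = 44

44


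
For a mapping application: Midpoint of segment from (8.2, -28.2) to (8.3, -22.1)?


M = ((8.2+8.3)/2, ((-28.2)+(-22.1))/2)
= (8.25, -25.15)

(8.25, -25.15)


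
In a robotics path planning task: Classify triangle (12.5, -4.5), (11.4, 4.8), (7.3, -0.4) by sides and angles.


Side lengths squared: AB^2=87.7, BC^2=43.85, CA^2=43.85
Sorted: [43.85, 43.85, 87.7]
By sides: Isosceles, By angles: Right

Isosceles, Right


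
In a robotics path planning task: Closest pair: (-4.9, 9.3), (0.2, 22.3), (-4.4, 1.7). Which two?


d(P0,P1) = 13.9646, d(P0,P2) = 7.6164, d(P1,P2) = 21.1073
Closest: P0 and P2

Closest pair: (-4.9, 9.3) and (-4.4, 1.7), distance = 7.6164


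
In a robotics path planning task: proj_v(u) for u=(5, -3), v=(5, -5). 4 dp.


u.v = 40, |v| = sqrt(50) = 7.0711
Scalar projection = u.v / |v| = 40 / sqrt(50) = 5.6569

5.6569


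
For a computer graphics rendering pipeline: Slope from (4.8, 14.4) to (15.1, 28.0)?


slope = (y2-y1)/(x2-x1) = (28-14.4)/(15.1-4.8) = 13.6/10.3 = 1.3204

1.3204


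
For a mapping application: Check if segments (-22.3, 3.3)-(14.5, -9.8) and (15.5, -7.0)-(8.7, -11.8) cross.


Cross products: d1=-251.48, d2=14.24, d3=116.14, d4=-149.58
d1*d2 < 0 and d3*d4 < 0? yes

Yes, they intersect


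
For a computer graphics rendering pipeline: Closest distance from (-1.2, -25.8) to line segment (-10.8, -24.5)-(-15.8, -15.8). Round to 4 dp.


Project P onto AB: t = 0 (clamped to [0,1])
Closest point on segment: (-10.8, -24.5)
Distance: 9.6876

9.6876


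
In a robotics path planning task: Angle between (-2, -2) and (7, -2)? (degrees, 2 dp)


u.v = -10, |u| = sqrt(8) = 2.8284, |v| = sqrt(53) = 7.2801
cos(theta) = u.v/(|u||v|) = -10/sqrt(424) = -0.485643
theta = acos(-0.485643) = 119.05 degrees

119.05 degrees


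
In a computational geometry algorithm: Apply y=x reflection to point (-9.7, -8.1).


Reflection over y=x: (x,y) -> (y,x)
(-9.7, -8.1) -> (-8.1, -9.7)

(-8.1, -9.7)


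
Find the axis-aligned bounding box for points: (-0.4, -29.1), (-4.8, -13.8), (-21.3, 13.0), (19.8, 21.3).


x range: [-21.3, 19.8]
y range: [-29.1, 21.3]
Bounding box: (-21.3,-29.1) to (19.8,21.3)

(-21.3,-29.1) to (19.8,21.3)


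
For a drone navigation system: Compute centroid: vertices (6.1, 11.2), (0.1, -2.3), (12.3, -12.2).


Centroid = ((x_A+x_B+x_C)/3, (y_A+y_B+y_C)/3)
= ((6.1+0.1+12.3)/3, (11.2+(-2.3)+(-12.2))/3)
= (6.1667, -1.1)

(6.1667, -1.1)


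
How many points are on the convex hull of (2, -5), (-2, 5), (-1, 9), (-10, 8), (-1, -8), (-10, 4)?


Convex hull vertices (CCW): (-10, 4), (-1, -8), (2, -5), (-1, 9), (-10, 8)
Count = 5

5


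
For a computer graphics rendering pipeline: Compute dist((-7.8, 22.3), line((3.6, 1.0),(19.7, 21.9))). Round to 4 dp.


|cross product| = 581.19
|line direction| = sqrt(696.02) = 26.3822
Distance = 581.19/sqrt(696.02) = 22.0296

22.0296


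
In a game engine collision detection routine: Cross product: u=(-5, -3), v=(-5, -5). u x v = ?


u x v = u_x*v_y - u_y*v_x = (-5)*(-5) - (-3)*(-5)
= 25 - 15 = 10

10


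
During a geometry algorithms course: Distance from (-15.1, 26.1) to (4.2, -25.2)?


dx=19.3, dy=-51.3
d^2 = 19.3^2 + (-51.3)^2 = 3004.18
d = sqrt(3004.18) = 54.8104

54.8104


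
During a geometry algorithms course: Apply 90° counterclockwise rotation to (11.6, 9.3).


90° CCW: (x,y) -> (-y, x)
(11.6,9.3) -> (-9.3, 11.6)

(-9.3, 11.6)


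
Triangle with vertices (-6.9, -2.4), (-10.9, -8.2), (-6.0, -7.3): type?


Side lengths squared: AB^2=49.64, BC^2=24.82, CA^2=24.82
Sorted: [24.82, 24.82, 49.64]
By sides: Isosceles, By angles: Right

Isosceles, Right


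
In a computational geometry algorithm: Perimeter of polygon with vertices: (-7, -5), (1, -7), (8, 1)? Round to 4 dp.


Sides: (-7, -5)->(1, -7): sqrt(68) = 8.246211, (1, -7)->(8, 1): sqrt(113) = 10.630146, (8, 1)->(-7, -5): sqrt(261) = 16.155494
Sum = 35.031851
Perimeter = 35.0319

35.0319


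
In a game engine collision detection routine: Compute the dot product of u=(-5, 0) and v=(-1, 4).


u . v = u_x*v_x + u_y*v_y = (-5)*(-1) + 0*4
= 5 + 0 = 5

5


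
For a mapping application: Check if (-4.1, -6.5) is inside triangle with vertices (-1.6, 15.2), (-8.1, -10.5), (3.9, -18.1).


Cross products: AB x AP = 76.8, BC x BP = 78.4, CA x CP = 202.6
All same sign? yes

Yes, inside


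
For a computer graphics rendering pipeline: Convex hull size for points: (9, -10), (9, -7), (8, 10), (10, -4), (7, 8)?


Convex hull vertices (CCW): (7, 8), (9, -10), (10, -4), (8, 10)
Count = 4

4


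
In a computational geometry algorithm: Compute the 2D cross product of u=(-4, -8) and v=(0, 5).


u x v = u_x*v_y - u_y*v_x = (-4)*5 - (-8)*0
= (-20) - 0 = -20

-20


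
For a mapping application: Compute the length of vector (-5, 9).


|u| = sqrt((-5)^2 + 9^2) = sqrt(106) = 10.2956

10.2956


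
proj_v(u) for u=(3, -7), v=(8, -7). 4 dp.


u.v = 73, |v| = sqrt(113) = 10.6301
Scalar projection = u.v / |v| = 73 / sqrt(113) = 6.8673

6.8673


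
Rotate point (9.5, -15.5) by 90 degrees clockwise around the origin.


90° CW: (x,y) -> (y, -x)
(9.5,-15.5) -> (-15.5, -9.5)

(-15.5, -9.5)


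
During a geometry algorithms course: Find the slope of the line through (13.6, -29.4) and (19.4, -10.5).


slope = (y2-y1)/(x2-x1) = ((-10.5)-(-29.4))/(19.4-13.6) = 18.9/5.8 = 3.2586

3.2586


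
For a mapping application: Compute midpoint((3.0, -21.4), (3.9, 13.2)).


M = ((3+3.9)/2, ((-21.4)+13.2)/2)
= (3.45, -4.1)

(3.45, -4.1)


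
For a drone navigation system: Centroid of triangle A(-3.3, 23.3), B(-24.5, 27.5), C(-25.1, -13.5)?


Centroid = ((x_A+x_B+x_C)/3, (y_A+y_B+y_C)/3)
= (((-3.3)+(-24.5)+(-25.1))/3, (23.3+27.5+(-13.5))/3)
= (-17.6333, 12.4333)

(-17.6333, 12.4333)


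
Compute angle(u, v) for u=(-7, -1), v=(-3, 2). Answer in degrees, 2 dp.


u.v = 19, |u| = sqrt(50) = 7.0711, |v| = sqrt(13) = 3.6056
cos(theta) = u.v/(|u||v|) = 19/sqrt(650) = 0.745241
theta = acos(0.745241) = 41.82 degrees

41.82 degrees


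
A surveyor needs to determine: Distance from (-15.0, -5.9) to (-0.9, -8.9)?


dx=14.1, dy=-3
d^2 = 14.1^2 + (-3)^2 = 207.81
d = sqrt(207.81) = 14.4156

14.4156


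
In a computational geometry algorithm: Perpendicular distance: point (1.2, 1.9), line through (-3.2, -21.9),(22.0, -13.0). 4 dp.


|cross product| = 560.6
|line direction| = sqrt(714.25) = 26.7255
Distance = 560.6/sqrt(714.25) = 20.9763

20.9763


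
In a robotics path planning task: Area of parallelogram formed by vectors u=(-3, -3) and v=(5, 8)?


|u x v| = |(-3)*8 - (-3)*5|
= |(-24) - (-15)| = 9

9


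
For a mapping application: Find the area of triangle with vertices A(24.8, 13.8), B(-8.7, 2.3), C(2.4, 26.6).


Area = |x_A(y_B-y_C) + x_B(y_C-y_A) + x_C(y_A-y_B)|/2
= |(-602.64) + (-111.36) + 27.6|/2
= 686.4/2 = 343.2

343.2


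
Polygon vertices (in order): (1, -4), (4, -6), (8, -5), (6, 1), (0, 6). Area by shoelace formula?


Shoelace sum: (1*(-6) - 4*(-4)) + (4*(-5) - 8*(-6)) + (8*1 - 6*(-5)) + (6*6 - 0*1) + (0*(-4) - 1*6)
= 106
Area = |106|/2 = 53

53


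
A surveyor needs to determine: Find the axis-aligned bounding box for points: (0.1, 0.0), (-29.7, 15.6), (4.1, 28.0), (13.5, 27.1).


x range: [-29.7, 13.5]
y range: [0, 28]
Bounding box: (-29.7,0) to (13.5,28)

(-29.7,0) to (13.5,28)


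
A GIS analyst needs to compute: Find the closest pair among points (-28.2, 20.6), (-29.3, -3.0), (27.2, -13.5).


d(P0,P1) = 23.6256, d(P0,P2) = 65.0536, d(P1,P2) = 57.4674
Closest: P0 and P1

Closest pair: (-28.2, 20.6) and (-29.3, -3.0), distance = 23.6256


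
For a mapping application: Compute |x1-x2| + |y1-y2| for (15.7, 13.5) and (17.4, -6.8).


|15.7-17.4| + |13.5-(-6.8)| = 1.7 + 20.3 = 22

22


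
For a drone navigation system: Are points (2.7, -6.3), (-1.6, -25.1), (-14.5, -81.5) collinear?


Cross product: ((-1.6)-2.7)*((-81.5)-(-6.3)) - ((-25.1)-(-6.3))*((-14.5)-2.7)
= 0

Yes, collinear


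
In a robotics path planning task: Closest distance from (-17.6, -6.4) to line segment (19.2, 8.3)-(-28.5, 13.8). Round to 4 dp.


Project P onto AB: t = 0.7263 (clamped to [0,1])
Closest point on segment: (-15.4444, 12.2946)
Distance: 18.8185

18.8185


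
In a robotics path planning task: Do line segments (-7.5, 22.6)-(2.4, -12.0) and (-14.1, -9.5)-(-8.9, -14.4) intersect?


Cross products: d1=199.26, d2=67.85, d3=-546.15, d4=-414.74
d1*d2 < 0 and d3*d4 < 0? no

No, they don't intersect


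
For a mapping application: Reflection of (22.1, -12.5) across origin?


Reflection over origin: (x,y) -> (-x,-y)
(22.1, -12.5) -> (-22.1, 12.5)

(-22.1, 12.5)


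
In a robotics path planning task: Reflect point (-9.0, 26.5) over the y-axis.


Reflection over y-axis: (x,y) -> (-x,y)
(-9, 26.5) -> (9, 26.5)

(9, 26.5)


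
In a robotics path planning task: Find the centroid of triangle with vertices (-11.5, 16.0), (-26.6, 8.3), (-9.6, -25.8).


Centroid = ((x_A+x_B+x_C)/3, (y_A+y_B+y_C)/3)
= (((-11.5)+(-26.6)+(-9.6))/3, (16+8.3+(-25.8))/3)
= (-15.9, -0.5)

(-15.9, -0.5)


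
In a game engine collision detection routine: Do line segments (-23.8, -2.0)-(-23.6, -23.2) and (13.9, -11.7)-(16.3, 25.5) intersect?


Cross products: d1=1425.72, d2=1367.4, d3=797.3, d4=855.62
d1*d2 < 0 and d3*d4 < 0? no

No, they don't intersect


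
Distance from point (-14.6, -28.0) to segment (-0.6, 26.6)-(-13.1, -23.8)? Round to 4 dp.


Project P onto AB: t = 1 (clamped to [0,1])
Closest point on segment: (-13.1, -23.8)
Distance: 4.4598

4.4598


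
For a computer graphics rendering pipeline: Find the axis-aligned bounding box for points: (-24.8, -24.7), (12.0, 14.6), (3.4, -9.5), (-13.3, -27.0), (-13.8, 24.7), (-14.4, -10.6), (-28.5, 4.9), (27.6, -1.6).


x range: [-28.5, 27.6]
y range: [-27, 24.7]
Bounding box: (-28.5,-27) to (27.6,24.7)

(-28.5,-27) to (27.6,24.7)


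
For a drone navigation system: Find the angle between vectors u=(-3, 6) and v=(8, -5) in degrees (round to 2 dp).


u.v = -54, |u| = sqrt(45) = 6.7082, |v| = sqrt(89) = 9.434
cos(theta) = u.v/(|u||v|) = -54/sqrt(4005) = -0.853282
theta = acos(-0.853282) = 148.57 degrees

148.57 degrees


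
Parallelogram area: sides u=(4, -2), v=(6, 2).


|u x v| = |4*2 - (-2)*6|
= |8 - (-12)| = 20

20


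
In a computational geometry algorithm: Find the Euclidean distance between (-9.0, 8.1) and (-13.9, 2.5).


dx=-4.9, dy=-5.6
d^2 = (-4.9)^2 + (-5.6)^2 = 55.37
d = sqrt(55.37) = 7.4411

7.4411


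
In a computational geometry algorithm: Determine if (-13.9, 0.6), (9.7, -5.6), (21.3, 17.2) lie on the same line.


Cross product: (9.7-(-13.9))*(17.2-0.6) - ((-5.6)-0.6)*(21.3-(-13.9))
= 610

No, not collinear


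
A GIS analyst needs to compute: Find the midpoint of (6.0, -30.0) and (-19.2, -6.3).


M = ((6+(-19.2))/2, ((-30)+(-6.3))/2)
= (-6.6, -18.15)

(-6.6, -18.15)


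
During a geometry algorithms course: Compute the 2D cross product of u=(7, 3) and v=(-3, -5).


u x v = u_x*v_y - u_y*v_x = 7*(-5) - 3*(-3)
= (-35) - (-9) = -26

-26


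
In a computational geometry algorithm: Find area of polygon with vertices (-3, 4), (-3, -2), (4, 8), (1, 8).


Shoelace sum: ((-3)*(-2) - (-3)*4) + ((-3)*8 - 4*(-2)) + (4*8 - 1*8) + (1*4 - (-3)*8)
= 54
Area = |54|/2 = 27

27


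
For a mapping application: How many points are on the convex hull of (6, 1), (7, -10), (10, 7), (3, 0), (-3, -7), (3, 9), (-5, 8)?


Convex hull vertices (CCW): (-5, 8), (-3, -7), (7, -10), (10, 7), (3, 9)
Count = 5

5


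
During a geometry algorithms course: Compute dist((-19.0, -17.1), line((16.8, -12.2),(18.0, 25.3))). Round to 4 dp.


|cross product| = 1336.62
|line direction| = sqrt(1407.69) = 37.5192
Distance = 1336.62/sqrt(1407.69) = 35.625

35.625


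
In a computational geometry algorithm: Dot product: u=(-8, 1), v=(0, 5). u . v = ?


u . v = u_x*v_x + u_y*v_y = (-8)*0 + 1*5
= 0 + 5 = 5

5


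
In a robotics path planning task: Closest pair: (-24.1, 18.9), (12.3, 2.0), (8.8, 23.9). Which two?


d(P0,P1) = 40.1319, d(P0,P2) = 33.2778, d(P1,P2) = 22.1779
Closest: P1 and P2

Closest pair: (12.3, 2.0) and (8.8, 23.9), distance = 22.1779


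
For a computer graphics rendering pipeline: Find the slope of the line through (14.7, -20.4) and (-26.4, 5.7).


slope = (y2-y1)/(x2-x1) = (5.7-(-20.4))/((-26.4)-14.7) = 26.1/(-41.1) = -0.635

-0.635


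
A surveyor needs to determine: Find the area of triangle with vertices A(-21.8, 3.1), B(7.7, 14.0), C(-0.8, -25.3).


Area = |x_A(y_B-y_C) + x_B(y_C-y_A) + x_C(y_A-y_B)|/2
= |(-856.74) + (-218.68) + 8.72|/2
= 1066.7/2 = 533.35

533.35


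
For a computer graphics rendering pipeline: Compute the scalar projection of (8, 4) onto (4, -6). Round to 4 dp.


u.v = 8, |v| = sqrt(52) = 7.2111
Scalar projection = u.v / |v| = 8 / sqrt(52) = 1.1094

1.1094


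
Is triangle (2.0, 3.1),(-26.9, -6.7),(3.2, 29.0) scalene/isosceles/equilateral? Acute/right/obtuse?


Side lengths squared: AB^2=931.25, BC^2=2180.5, CA^2=672.25
Sorted: [672.25, 931.25, 2180.5]
By sides: Scalene, By angles: Obtuse

Scalene, Obtuse


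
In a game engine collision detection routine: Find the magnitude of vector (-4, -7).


|u| = sqrt((-4)^2 + (-7)^2) = sqrt(65) = 8.0623

8.0623


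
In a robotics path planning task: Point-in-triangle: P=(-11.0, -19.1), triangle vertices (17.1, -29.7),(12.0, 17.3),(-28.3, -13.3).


Cross products: AB x AP = 1266.64, BC x BP = 763.12, CA x CP = 20.4
All same sign? yes

Yes, inside


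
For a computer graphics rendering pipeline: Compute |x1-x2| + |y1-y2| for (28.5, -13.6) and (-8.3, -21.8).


|28.5-(-8.3)| + |(-13.6)-(-21.8)| = 36.8 + 8.2 = 45

45


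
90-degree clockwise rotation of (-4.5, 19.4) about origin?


90° CW: (x,y) -> (y, -x)
(-4.5,19.4) -> (19.4, 4.5)

(19.4, 4.5)


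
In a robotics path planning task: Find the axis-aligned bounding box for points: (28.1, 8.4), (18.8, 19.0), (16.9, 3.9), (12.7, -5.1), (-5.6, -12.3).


x range: [-5.6, 28.1]
y range: [-12.3, 19]
Bounding box: (-5.6,-12.3) to (28.1,19)

(-5.6,-12.3) to (28.1,19)


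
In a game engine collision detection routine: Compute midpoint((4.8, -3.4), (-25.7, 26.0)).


M = ((4.8+(-25.7))/2, ((-3.4)+26)/2)
= (-10.45, 11.3)

(-10.45, 11.3)


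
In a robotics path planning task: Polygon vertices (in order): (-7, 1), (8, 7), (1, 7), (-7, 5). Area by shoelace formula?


Shoelace sum: ((-7)*7 - 8*1) + (8*7 - 1*7) + (1*5 - (-7)*7) + ((-7)*1 - (-7)*5)
= 74
Area = |74|/2 = 37

37


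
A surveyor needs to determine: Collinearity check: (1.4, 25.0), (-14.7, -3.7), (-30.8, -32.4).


Cross product: ((-14.7)-1.4)*((-32.4)-25) - ((-3.7)-25)*((-30.8)-1.4)
= 0

Yes, collinear


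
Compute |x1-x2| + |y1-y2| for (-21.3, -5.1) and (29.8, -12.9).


|(-21.3)-29.8| + |(-5.1)-(-12.9)| = 51.1 + 7.8 = 58.9

58.9


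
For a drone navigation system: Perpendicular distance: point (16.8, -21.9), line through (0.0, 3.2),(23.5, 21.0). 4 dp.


|cross product| = 888.89
|line direction| = sqrt(869.09) = 29.4803
Distance = 888.89/sqrt(869.09) = 30.152

30.152


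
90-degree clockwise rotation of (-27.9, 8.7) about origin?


90° CW: (x,y) -> (y, -x)
(-27.9,8.7) -> (8.7, 27.9)

(8.7, 27.9)


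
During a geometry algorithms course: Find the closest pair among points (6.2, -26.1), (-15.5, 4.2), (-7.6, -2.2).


d(P0,P1) = 37.269, d(P0,P2) = 27.598, d(P1,P2) = 10.1671
Closest: P1 and P2

Closest pair: (-15.5, 4.2) and (-7.6, -2.2), distance = 10.1671


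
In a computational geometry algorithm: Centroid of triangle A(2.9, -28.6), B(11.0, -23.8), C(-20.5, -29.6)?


Centroid = ((x_A+x_B+x_C)/3, (y_A+y_B+y_C)/3)
= ((2.9+11+(-20.5))/3, ((-28.6)+(-23.8)+(-29.6))/3)
= (-2.2, -27.3333)

(-2.2, -27.3333)


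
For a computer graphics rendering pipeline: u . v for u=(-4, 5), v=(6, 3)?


u . v = u_x*v_x + u_y*v_y = (-4)*6 + 5*3
= (-24) + 15 = -9

-9


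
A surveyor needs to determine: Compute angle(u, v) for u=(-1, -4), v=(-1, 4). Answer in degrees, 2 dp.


u.v = -15, |u| = sqrt(17) = 4.1231, |v| = sqrt(17) = 4.1231
cos(theta) = u.v/(|u||v|) = -15/sqrt(289) = -0.882353
theta = acos(-0.882353) = 151.93 degrees

151.93 degrees


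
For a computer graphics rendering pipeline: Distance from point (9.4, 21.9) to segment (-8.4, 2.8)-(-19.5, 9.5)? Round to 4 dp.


Project P onto AB: t = 0 (clamped to [0,1])
Closest point on segment: (-8.4, 2.8)
Distance: 26.1084

26.1084


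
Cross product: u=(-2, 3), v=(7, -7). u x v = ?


u x v = u_x*v_y - u_y*v_x = (-2)*(-7) - 3*7
= 14 - 21 = -7

-7


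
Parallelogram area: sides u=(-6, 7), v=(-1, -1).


|u x v| = |(-6)*(-1) - 7*(-1)|
= |6 - (-7)| = 13

13


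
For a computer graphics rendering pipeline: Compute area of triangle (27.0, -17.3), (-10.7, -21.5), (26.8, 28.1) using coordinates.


Area = |x_A(y_B-y_C) + x_B(y_C-y_A) + x_C(y_A-y_B)|/2
= |(-1339.2) + (-485.78) + 112.56|/2
= 1712.42/2 = 856.21

856.21
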